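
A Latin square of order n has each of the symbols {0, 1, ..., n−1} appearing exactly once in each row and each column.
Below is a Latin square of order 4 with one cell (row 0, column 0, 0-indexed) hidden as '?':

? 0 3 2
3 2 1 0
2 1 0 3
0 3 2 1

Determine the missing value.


Row 0 contains symbols [0, 2, 3] — missing [1].
Column 0 contains symbols [0, 2, 3] — missing [1].
The missing symbol must appear in both missing sets; intersection = [1].
Therefore the hidden value is 1.

Missing value = 1.


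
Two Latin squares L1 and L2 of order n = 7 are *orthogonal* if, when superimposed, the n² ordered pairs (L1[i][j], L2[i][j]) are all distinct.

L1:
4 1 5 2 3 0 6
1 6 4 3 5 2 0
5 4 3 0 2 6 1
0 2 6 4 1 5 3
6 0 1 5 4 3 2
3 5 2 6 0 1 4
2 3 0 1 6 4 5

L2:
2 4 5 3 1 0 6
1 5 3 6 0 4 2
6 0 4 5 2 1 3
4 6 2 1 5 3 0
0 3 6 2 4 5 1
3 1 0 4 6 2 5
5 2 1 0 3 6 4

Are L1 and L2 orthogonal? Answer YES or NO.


Form the n² = 49 superimposed pairs (L1[i][j], L2[i][j]), row by row (rows and columns indexed from 0):
row 0: (4,2) (1,4) (5,5) (2,3) (3,1) (0,0) (6,6)
row 1: (1,1) (6,5) (4,3) (3,6) (5,0) (2,4) (0,2)
row 2: (5,6) (4,0) (3,4) (0,5) (2,2) (6,1) (1,3)
row 3: (0,4) (2,6) (6,2) (4,1) (1,5) (5,3) (3,0)
row 4: (6,0) (0,3) (1,6) (5,2) (4,4) (3,5) (2,1)
row 5: (3,3) (5,1) (2,0) (6,4) (0,6) (1,2) (4,5)
row 6: (2,5) (3,2) (0,1) (1,0) (6,3) (4,6) (5,4)
Orthogonality requires all 49 pairs distinct.
Check by first coordinate: for each symbol s of L1, list the L2 entries in the n cells where L1 = s; they must all differ.
  L1 = 0: L2 entries (in reading order) 0, 2, 5, 4, 3, 6, 1 — all 7 distinct ✓
  L1 = 1: L2 entries (in reading order) 4, 1, 3, 5, 6, 2, 0 — all 7 distinct ✓
  L1 = 2: L2 entries (in reading order) 3, 4, 2, 6, 1, 0, 5 — all 7 distinct ✓
  L1 = 3: L2 entries (in reading order) 1, 6, 4, 0, 5, 3, 2 — all 7 distinct ✓
  L1 = 4: L2 entries (in reading order) 2, 3, 0, 1, 4, 5, 6 — all 7 distinct ✓
  L1 = 5: L2 entries (in reading order) 5, 0, 6, 3, 2, 1, 4 — all 7 distinct ✓
  L1 = 6: L2 entries (in reading order) 6, 5, 1, 2, 0, 4, 3 — all 7 distinct ✓
Every symbol of L1 meets every symbol of L2 exactly once, so all 49 pairs are distinct (49 of 49).
Conclusion: YES.

YES


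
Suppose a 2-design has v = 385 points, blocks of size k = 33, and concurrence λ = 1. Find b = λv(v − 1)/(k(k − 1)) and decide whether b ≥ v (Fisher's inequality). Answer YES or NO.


r = λ(v − 1)/(k − 1) = 1·384/32 = 12.
b = vr/k = 385·12/33 = 140.
Fisher's inequality: b ≥ v ⇔ 140 ≥ 385? NO.

NO


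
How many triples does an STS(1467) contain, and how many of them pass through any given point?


An STS(v) is a 2-(v, 3, 1) BIBD: block size k = 3, λ = 1.
Replication: r(k − 1) = λ(v − 1) ⇒ r·2 = 1467 − 1 = 1466 ⇒ r = 733.
Block count: b = v(v − 1)/6 = 1467·1466/6 = 2150622/6 = 358437.
(Check via bk = vr: 358437·3 = 1075311 = 1467·733 = 1075311 ✓.)

r = 733, b = 358437.


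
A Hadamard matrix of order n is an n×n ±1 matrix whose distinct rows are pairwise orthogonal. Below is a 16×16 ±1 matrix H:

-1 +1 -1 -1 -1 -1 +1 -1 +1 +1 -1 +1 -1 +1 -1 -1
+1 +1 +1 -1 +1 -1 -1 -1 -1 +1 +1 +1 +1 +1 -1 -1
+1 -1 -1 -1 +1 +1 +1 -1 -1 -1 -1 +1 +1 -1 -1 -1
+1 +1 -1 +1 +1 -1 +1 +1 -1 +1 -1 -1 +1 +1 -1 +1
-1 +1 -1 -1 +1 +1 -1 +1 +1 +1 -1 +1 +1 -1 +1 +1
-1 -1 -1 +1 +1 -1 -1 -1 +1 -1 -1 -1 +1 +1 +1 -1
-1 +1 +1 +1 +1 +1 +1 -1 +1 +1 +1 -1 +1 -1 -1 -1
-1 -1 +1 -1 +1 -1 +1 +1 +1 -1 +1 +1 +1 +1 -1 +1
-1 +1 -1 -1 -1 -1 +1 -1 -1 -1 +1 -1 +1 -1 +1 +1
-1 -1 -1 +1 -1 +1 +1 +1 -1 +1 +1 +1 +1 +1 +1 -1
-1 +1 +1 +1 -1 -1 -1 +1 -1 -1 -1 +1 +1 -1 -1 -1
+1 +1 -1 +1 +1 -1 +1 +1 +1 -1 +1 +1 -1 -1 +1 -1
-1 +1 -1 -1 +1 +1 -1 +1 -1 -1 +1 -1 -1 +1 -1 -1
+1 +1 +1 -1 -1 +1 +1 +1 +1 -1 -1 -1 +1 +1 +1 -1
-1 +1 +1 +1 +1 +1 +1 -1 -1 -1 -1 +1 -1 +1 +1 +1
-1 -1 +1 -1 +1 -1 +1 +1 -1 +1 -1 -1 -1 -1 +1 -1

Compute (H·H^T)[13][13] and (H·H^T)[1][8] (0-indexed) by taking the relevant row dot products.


Row 1 of H: [1, 1, 1, -1, 1, -1, -1, -1, -1, 1, 1, 1, 1, 1, -1, -1].
Row 8 of H: [-1, 1, -1, -1, -1, -1, 1, -1, -1, -1, 1, -1, 1, -1, 1, 1].
Row 13 of H: [1, 1, 1, -1, -1, 1, 1, 1, 1, -1, -1, -1, 1, 1, 1, -1].
(H·H^T)[13][13] = Σ_j H[13][j]·H[13][j] = (1)² + (1)² + (1)² + (-1)² + (-1)² + (1)² + (1)² + (1)² + (1)² + (-1)² + (-1)² + (-1)² + (1)² + (1)² + (1)² + (-1)² = 1 + 1 + 1 + 1 + 1 + 1 + 1 + 1 + 1 + 1 + 1 + 1 + 1 + 1 + 1 + 1 = 16.
(H·H^T)[1][8] = Σ_j H[1][j]·H[8][j] = (1)·(-1) + (1)·(1) + (1)·(-1) + (-1)·(-1) + (1)·(-1) + (-1)·(-1) + (-1)·(1) + (-1)·(-1) + (-1)·(-1) + (1)·(-1) + (1)·(1) + (1)·(-1) + (1)·(1) + (1)·(-1) + (-1)·(1) + (-1)·(1) = -1 + 1 + -1 + 1 + -1 + 1 + -1 + 1 + 1 + -1 + 1 + -1 + 1 + -1 + -1 + -1 = -2.
Rows 1 and 8 are not orthogonal (dot product = -2 ≠ 0), so H is not a Hadamard matrix.

(13,13) entry = 16; (1,8) entry = -2.


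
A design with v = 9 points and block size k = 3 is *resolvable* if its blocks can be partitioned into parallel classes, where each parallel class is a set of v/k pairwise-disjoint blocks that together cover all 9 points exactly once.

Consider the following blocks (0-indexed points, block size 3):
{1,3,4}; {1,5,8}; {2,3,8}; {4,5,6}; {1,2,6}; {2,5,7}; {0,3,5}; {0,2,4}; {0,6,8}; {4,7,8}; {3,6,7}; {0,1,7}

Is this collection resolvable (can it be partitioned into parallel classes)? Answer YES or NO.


v = 9, block size k = 3, number of blocks = 12.
For resolvability, blocks must partition into parallel classes of size v/k = 3.
Total blocks must therefore be a multiple of 3: 12 = 3·4 + 0 ⇒ divisible ✓.
Greedy packing gives 4 candidate class(es). Each should be a full parallel class (size 3, covers all 9 points).
  Class 1 (3 blocks): {1,3,4}; {2,5,7}; {0,6,8}. Points covered: [0, 1, 2, 3, 4, 5, 6, 7, 8].
  Class 2 (3 blocks): {1,5,8}; {0,2,4}; {3,6,7}. Points covered: [0, 1, 2, 3, 4, 5, 6, 7, 8].
  Class 3 (3 blocks): {2,3,8}; {4,5,6}; {0,1,7}. Points covered: [0, 1, 2, 3, 4, 5, 6, 7, 8].
  Class 4 (3 blocks): {1,2,6}; {0,3,5}; {4,7,8}. Points covered: [0, 1, 2, 3, 4, 5, 6, 7, 8].
All classes full (size 3)? YES. All classes cover every point? YES.
Resolvable? YES.

YES


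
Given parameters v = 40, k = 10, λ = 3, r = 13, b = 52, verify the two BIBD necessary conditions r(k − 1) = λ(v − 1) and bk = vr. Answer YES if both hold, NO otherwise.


Condition (i): r(k − 1) = 13·9 = 117; λ(v − 1) = 3·39 = 117. Match? YES.
Condition (ii): bk = 52·10 = 520; vr = 40·13 = 520. Match? YES.
Both conditions hold? YES.

YES


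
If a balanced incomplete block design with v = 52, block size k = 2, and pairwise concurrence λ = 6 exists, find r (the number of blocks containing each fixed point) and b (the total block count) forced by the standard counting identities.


Any 2-(v, k, λ) BIBD satisfies two necessary conditions:
  (i)  Each point sits in r blocks, and counting incidences through any fixed point gives r(k − 1) = λ(v − 1), so r = λ(v − 1)/(k − 1).
  (ii) Total incidences bk = vr, so b = vr/k.
Step 1: r = λ(v − 1)/(k − 1) = 6·(52 − 1)/(2 − 1) = 6·51/1 = 306/1 = 306.
Step 2: b = vr/k = 52·306/2 = 15912/2 = 7956.
Check integrality: r = 306 ∈ Z ✓, b = 7956 ∈ Z ✓.
(These identities are necessary conditions: they determine r and b for any design with these parameters, but do not by themselves prove that one exists.)

r = 306, b = 7956.


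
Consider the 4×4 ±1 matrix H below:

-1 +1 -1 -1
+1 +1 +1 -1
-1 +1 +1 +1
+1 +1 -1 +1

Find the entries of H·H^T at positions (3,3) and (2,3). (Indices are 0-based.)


Row 2 of H: [-1, 1, 1, 1].
Row 3 of H: [1, 1, -1, 1].
(H·H^T)[3][3] = Σ_j H[3][j]·H[3][j] = (1)² + (1)² + (-1)² + (1)² = 1 + 1 + 1 + 1 = 4.
(H·H^T)[2][3] = Σ_j H[2][j]·H[3][j] = (-1)·(1) + (1)·(1) + (1)·(-1) + (1)·(1) = -1 + 1 + -1 + 1 = 0.
So rows 2 and 3 are orthogonal; the diagonal entry equals n = 4.

(3,3) entry = 4; (2,3) entry = 0.


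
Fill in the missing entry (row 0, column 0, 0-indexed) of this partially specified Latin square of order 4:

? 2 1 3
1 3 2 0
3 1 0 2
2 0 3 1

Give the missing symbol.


Row 0 contains symbols [1, 2, 3] — missing [0].
Column 0 contains symbols [1, 2, 3] — missing [0].
The missing symbol must appear in both missing sets; intersection = [0].
Therefore the hidden value is 0.

Missing value = 0.


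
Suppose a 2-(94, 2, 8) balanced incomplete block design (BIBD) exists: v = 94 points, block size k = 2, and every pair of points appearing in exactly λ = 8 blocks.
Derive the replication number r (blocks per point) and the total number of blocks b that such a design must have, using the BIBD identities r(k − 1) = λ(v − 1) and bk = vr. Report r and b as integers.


Any 2-(v, k, λ) BIBD satisfies two necessary conditions:
  (i)  Each point sits in r blocks, and counting incidences through any fixed point gives r(k − 1) = λ(v − 1), so r = λ(v − 1)/(k − 1).
  (ii) Total incidences bk = vr, so b = vr/k.
Step 1: r = λ(v − 1)/(k − 1) = 8·(94 − 1)/(2 − 1) = 8·93/1 = 744/1 = 744.
Step 2: b = vr/k = 94·744/2 = 69936/2 = 34968.
Check integrality: r = 744 ∈ Z ✓, b = 34968 ∈ Z ✓.
(These identities are necessary conditions: they determine r and b for any design with these parameters, but do not by themselves prove that one exists.)

r = 744, b = 34968.


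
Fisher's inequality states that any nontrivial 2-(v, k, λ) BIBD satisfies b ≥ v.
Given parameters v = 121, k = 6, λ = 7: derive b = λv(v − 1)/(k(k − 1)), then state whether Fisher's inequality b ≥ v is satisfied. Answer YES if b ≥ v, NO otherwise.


b = λv(v − 1)/(k(k − 1)) = 7·121·120/(6·5) = 101640/30 = 3388.
Compare with v = 121: b ≥ v, so Fisher's inequality holds.

YES


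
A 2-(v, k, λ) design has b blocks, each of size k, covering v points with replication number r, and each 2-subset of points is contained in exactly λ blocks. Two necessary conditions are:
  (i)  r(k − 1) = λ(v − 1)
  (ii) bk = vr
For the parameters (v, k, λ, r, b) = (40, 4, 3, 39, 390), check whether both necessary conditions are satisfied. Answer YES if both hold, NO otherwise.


Condition (i): r(k − 1) = 39·3 = 117; λ(v − 1) = 3·39 = 117. Match? YES.
Condition (ii): bk = 390·4 = 1560; vr = 40·39 = 1560. Match? YES.
Both conditions hold? YES.

YES


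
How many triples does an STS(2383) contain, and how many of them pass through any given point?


An STS(v) is a 2-(v, 3, 1) BIBD: block size k = 3, λ = 1.
Replication: r(k − 1) = λ(v − 1) ⇒ r·2 = 2383 − 1 = 2382 ⇒ r = 1191.
Block count: bk = vr ⇒ b·3 = 2383·1191 = 2838153 ⇒ b = 946051.

r = 1191, b = 946051.


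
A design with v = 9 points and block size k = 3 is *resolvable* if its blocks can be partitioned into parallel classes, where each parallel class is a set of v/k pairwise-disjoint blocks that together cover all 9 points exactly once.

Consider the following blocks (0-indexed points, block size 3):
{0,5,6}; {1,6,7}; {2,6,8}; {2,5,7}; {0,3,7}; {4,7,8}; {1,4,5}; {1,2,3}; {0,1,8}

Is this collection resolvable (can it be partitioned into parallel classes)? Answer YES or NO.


v = 9, block size k = 3, number of blocks = 9.
For resolvability, blocks must partition into parallel classes of size v/k = 3.
Total blocks must therefore be a multiple of 3: 9 = 3·3 + 0 ⇒ divisible ✓.
Consider block {1,6,7}. It intersects every other block in the collection, so no parallel class of size 3 can contain it.
Since every block must belong to some parallel class in a resolution, the collection cannot be partitioned into parallel classes.
Resolvable? NO.

NO


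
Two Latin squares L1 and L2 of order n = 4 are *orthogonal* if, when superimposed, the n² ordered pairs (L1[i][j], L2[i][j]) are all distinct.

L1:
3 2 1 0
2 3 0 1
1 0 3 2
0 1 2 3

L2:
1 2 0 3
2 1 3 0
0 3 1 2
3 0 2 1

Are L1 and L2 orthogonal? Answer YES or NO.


Form the n² = 16 superimposed pairs (L1[i][j], L2[i][j]), row by row (rows and columns indexed from 0):
row 0: (3,1) (2,2) (1,0) (0,3)
row 1: (2,2) (3,1) (0,3) (1,0)
row 2: (1,0) (0,3) (3,1) (2,2)
row 3: (0,3) (1,0) (2,2) (3,1)
Orthogonality requires all 16 pairs distinct.
But the pair (2,2) repeats: cell (0,1) has L1 = 2, L2 = 2, and cell (1,0) has L1 = 2, L2 = 2.
A repeated pair means some other pair never occurs (only 4 distinct pairs out of 16), so the squares are not orthogonal.
Conclusion: NO.

NO


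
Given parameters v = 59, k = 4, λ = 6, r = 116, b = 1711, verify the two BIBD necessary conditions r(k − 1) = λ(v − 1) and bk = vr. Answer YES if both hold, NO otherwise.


Condition (i): r(k − 1) = 116·3 = 348; λ(v − 1) = 6·58 = 348. Match? YES.
Condition (ii): bk = 1711·4 = 6844; vr = 59·116 = 6844. Match? YES.
Both conditions hold? YES.

YES


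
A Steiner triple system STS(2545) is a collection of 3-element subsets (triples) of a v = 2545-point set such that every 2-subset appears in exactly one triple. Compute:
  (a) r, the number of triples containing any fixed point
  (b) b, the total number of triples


An STS(v) is a 2-(v, 3, 1) BIBD: block size k = 3, λ = 1.
Replication: r(k − 1) = λ(v − 1) ⇒ r·2 = 2545 − 1 = 2544 ⇒ r = 1272.
Block count: bk = vr ⇒ b·3 = 2545·1272 = 3237240 ⇒ b = 1079080.
(Check via b = v(v − 1)/6 = 2545·2544/6 = 6474480/6 = 1079080.)

r = 1272, b = 1079080.


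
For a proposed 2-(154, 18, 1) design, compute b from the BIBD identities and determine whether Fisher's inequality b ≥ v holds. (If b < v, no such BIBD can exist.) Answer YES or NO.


r = λ(v − 1)/(k − 1) = 1·153/17 = 9.
b = vr/k = 154·9/18 = 77.
Fisher's inequality: b ≥ v ⇔ 77 ≥ 154? NO.

NO


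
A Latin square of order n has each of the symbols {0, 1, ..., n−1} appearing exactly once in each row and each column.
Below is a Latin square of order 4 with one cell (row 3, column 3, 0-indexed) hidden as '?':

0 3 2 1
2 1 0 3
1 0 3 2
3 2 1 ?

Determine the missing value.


Row 3 contains symbols [1, 2, 3] — missing [0].
Column 3 contains symbols [1, 2, 3] — missing [0].
The missing symbol must appear in both missing sets; intersection = [0].
Therefore the hidden value is 0.

Missing value = 0.


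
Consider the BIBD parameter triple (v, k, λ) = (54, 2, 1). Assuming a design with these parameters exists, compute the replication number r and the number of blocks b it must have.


Any 2-(v, k, λ) BIBD satisfies two necessary conditions:
  (i)  Each point sits in r blocks, and counting incidences through any fixed point gives r(k − 1) = λ(v − 1), so r = λ(v − 1)/(k − 1).
  (ii) Total incidences bk = vr, so b = vr/k.
Step 1: r = λ(v − 1)/(k − 1) = 1·(54 − 1)/(2 − 1) = 1·53/1 = 53/1 = 53.
Step 2: b = vr/k = 54·53/2 = 2862/2 = 1431.
Check integrality: r = 53 ∈ Z ✓, b = 1431 ∈ Z ✓.
(These identities are necessary conditions: they determine r and b for any design with these parameters, but do not by themselves prove that one exists.)

r = 53, b = 1431.


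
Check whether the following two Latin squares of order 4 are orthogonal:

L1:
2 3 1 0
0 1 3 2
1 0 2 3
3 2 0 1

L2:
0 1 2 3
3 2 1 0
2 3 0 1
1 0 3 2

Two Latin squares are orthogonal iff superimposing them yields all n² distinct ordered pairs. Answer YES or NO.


Form the n² = 16 superimposed pairs (L1[i][j], L2[i][j]), row by row (rows and columns indexed from 0):
row 0: (2,0) (3,1) (1,2) (0,3)
row 1: (0,3) (1,2) (3,1) (2,0)
row 2: (1,2) (0,3) (2,0) (3,1)
row 3: (3,1) (2,0) (0,3) (1,2)
Orthogonality requires all 16 pairs distinct.
But the pair (0,3) repeats: cell (0,3) has L1 = 0, L2 = 3, and cell (1,0) has L1 = 0, L2 = 3.
A repeated pair means some other pair never occurs (only 4 distinct pairs out of 16), so the squares are not orthogonal.
Conclusion: NO.

NO


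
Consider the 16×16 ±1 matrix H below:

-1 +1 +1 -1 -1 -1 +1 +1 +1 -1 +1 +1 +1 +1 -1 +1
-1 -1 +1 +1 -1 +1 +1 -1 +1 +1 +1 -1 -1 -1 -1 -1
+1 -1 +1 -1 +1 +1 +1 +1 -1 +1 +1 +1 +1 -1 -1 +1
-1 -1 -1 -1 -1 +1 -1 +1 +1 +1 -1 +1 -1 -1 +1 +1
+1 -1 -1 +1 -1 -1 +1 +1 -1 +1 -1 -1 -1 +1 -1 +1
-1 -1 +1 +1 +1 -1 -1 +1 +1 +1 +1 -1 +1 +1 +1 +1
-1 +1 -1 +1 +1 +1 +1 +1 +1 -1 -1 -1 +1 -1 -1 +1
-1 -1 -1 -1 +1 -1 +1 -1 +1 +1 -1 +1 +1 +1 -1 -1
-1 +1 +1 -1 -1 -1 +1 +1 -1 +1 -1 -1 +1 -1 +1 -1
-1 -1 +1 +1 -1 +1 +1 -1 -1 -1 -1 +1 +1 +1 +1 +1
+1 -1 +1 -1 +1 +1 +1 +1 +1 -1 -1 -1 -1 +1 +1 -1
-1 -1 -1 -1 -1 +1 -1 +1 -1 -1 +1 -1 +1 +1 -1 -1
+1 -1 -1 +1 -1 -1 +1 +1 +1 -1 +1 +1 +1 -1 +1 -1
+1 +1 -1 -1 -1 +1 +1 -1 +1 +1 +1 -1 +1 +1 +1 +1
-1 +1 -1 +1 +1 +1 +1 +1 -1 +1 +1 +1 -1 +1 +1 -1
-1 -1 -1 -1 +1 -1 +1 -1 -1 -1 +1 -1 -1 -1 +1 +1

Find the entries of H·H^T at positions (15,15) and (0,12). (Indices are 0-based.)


Row 0 of H: [-1, 1, 1, -1, -1, -1, 1, 1, 1, -1, 1, 1, 1, 1, -1, 1].
Row 12 of H: [1, -1, -1, 1, -1, -1, 1, 1, 1, -1, 1, 1, 1, -1, 1, -1].
Row 15 of H: [-1, -1, -1, -1, 1, -1, 1, -1, -1, -1, 1, -1, -1, -1, 1, 1].
(H·H^T)[15][15] = Σ_j H[15][j]·H[15][j] = (-1)² + (-1)² + (-1)² + (-1)² + (1)² + (-1)² + (1)² + (-1)² + (-1)² + (-1)² + (1)² + (-1)² + (-1)² + (-1)² + (1)² + (1)² = 1 + 1 + 1 + 1 + 1 + 1 + 1 + 1 + 1 + 1 + 1 + 1 + 1 + 1 + 1 + 1 = 16.
(H·H^T)[0][12] = Σ_j H[0][j]·H[12][j] = (-1)·(1) + (1)·(-1) + (1)·(-1) + (-1)·(1) + (-1)·(-1) + (-1)·(-1) + (1)·(1) + (1)·(1) + (1)·(1) + (-1)·(-1) + (1)·(1) + (1)·(1) + (1)·(1) + (1)·(-1) + (-1)·(1) + (1)·(-1) = -1 + -1 + -1 + -1 + 1 + 1 + 1 + 1 + 1 + 1 + 1 + 1 + 1 + -1 + -1 + -1 = 2.
Rows 0 and 12 are not orthogonal (dot product = 2 ≠ 0), so H is not a Hadamard matrix.

(15,15) entry = 16; (0,12) entry = 2.


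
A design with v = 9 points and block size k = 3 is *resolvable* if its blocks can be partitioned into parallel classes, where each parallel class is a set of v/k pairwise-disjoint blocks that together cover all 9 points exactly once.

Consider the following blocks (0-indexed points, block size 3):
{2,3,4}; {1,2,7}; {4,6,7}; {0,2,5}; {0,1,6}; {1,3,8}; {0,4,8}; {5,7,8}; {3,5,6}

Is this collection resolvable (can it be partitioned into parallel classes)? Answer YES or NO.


v = 9, block size k = 3, number of blocks = 9.
For resolvability, blocks must partition into parallel classes of size v/k = 3.
Total blocks must therefore be a multiple of 3: 9 = 3·3 + 0 ⇒ divisible ✓.
Greedy packing gives 3 candidate class(es). Each should be a full parallel class (size 3, covers all 9 points).
  Class 1 (3 blocks): {2,3,4}; {0,1,6}; {5,7,8}. Points covered: [0, 1, 2, 3, 4, 5, 6, 7, 8].
  Class 2 (3 blocks): {1,2,7}; {0,4,8}; {3,5,6}. Points covered: [0, 1, 2, 3, 4, 5, 6, 7, 8].
  Class 3 (3 blocks): {4,6,7}; {0,2,5}; {1,3,8}. Points covered: [0, 1, 2, 3, 4, 5, 6, 7, 8].
All classes full (size 3)? YES. All classes cover every point? YES.
Resolvable? YES.

YES


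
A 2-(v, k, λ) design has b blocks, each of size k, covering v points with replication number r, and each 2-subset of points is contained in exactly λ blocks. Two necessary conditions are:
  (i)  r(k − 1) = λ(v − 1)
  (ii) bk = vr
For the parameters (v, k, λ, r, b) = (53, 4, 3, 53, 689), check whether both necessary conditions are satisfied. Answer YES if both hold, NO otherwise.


Condition (i): r(k − 1) = 53·3 = 159; λ(v − 1) = 3·52 = 156. Match? NO.
Condition (ii): bk = 689·4 = 2756; vr = 53·53 = 2809. Match? NO.
Both conditions hold? NO.

NO


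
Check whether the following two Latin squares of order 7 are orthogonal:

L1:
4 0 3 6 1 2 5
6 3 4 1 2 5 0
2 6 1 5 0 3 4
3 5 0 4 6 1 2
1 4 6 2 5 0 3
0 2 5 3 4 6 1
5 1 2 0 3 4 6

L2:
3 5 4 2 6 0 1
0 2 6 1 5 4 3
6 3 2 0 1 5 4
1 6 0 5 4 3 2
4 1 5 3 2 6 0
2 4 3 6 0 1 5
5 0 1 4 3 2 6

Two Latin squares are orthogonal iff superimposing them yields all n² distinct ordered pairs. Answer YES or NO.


Form the n² = 49 superimposed pairs (L1[i][j], L2[i][j]), row by row (rows and columns indexed from 0):
row 0: (4,3) (0,5) (3,4) (6,2) (1,6) (2,0) (5,1)
row 1: (6,0) (3,2) (4,6) (1,1) (2,5) (5,4) (0,3)
row 2: (2,6) (6,3) (1,2) (5,0) (0,1) (3,5) (4,4)
row 3: (3,1) (5,6) (0,0) (4,5) (6,4) (1,3) (2,2)
row 4: (1,4) (4,1) (6,5) (2,3) (5,2) (0,6) (3,0)
row 5: (0,2) (2,4) (5,3) (3,6) (4,0) (6,1) (1,5)
row 6: (5,5) (1,0) (2,1) (0,4) (3,3) (4,2) (6,6)
Orthogonality requires all 49 pairs distinct.
Check by first coordinate: for each symbol s of L1, list the L2 entries in the n cells where L1 = s; they must all differ.
  L1 = 0: L2 entries (in reading order) 5, 3, 1, 0, 6, 2, 4 — all 7 distinct ✓
  L1 = 1: L2 entries (in reading order) 6, 1, 2, 3, 4, 5, 0 — all 7 distinct ✓
  L1 = 2: L2 entries (in reading order) 0, 5, 6, 2, 3, 4, 1 — all 7 distinct ✓
  L1 = 3: L2 entries (in reading order) 4, 2, 5, 1, 0, 6, 3 — all 7 distinct ✓
  L1 = 4: L2 entries (in reading order) 3, 6, 4, 5, 1, 0, 2 — all 7 distinct ✓
  L1 = 5: L2 entries (in reading order) 1, 4, 0, 6, 2, 3, 5 — all 7 distinct ✓
  L1 = 6: L2 entries (in reading order) 2, 0, 3, 4, 5, 1, 6 — all 7 distinct ✓
Every symbol of L1 meets every symbol of L2 exactly once, so all 49 pairs are distinct (49 of 49).
Conclusion: YES.

YES


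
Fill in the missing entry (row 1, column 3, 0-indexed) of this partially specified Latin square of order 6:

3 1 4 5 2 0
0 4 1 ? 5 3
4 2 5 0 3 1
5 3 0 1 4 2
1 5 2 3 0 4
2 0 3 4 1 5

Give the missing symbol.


Row 1 contains symbols [0, 1, 3, 4, 5] — missing [2].
Column 3 contains symbols [0, 1, 3, 4, 5] — missing [2].
The missing symbol must appear in both missing sets; intersection = [2].
Therefore the hidden value is 2.

Missing value = 2.


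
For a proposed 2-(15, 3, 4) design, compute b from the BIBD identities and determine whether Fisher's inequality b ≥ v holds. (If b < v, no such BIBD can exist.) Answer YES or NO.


r = λ(v − 1)/(k − 1) = 4·14/2 = 28.
b = vr/k = 15·28/3 = 140.
Fisher's inequality: b ≥ v ⇔ 140 ≥ 15? YES.

YES


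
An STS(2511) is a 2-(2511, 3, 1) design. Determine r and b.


An STS(v) is a 2-(v, 3, 1) BIBD: block size k = 3, λ = 1.
Replication: r(k − 1) = λ(v − 1) ⇒ r·2 = 2511 − 1 = 2510 ⇒ r = 1255.
Block count: b = v(v − 1)/6 = 2511·2510/6 = 6302610/6 = 1050435.
(Check via bk = vr: 1050435·3 = 3151305 = 2511·1255 = 3151305 ✓.)

r = 1255, b = 1050435.


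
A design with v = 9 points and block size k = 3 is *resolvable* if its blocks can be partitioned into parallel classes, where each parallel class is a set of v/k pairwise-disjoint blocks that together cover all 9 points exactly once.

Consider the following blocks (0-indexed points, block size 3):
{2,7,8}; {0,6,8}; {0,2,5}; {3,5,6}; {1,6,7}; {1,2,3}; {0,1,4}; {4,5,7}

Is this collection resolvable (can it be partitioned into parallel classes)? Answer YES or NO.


v = 9, block size k = 3, number of blocks = 8.
For resolvability, blocks must partition into parallel classes of size v/k = 3.
Total blocks must therefore be a multiple of 3: 8 = 3·2 + 2 ⇒ not divisible ✗.
Resolvable? NO.

NO


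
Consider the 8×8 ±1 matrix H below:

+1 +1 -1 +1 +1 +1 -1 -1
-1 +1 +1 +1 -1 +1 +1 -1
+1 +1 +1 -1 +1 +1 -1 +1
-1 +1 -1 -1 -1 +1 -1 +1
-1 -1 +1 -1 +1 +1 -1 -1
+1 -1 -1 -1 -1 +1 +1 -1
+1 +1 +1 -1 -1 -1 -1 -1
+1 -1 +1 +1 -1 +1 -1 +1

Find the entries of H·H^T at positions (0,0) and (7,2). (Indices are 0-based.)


Row 0 of H: [1, 1, -1, 1, 1, 1, -1, -1].
Row 2 of H: [1, 1, 1, -1, 1, 1, -1, 1].
Row 7 of H: [1, -1, 1, 1, -1, 1, -1, 1].
(H·H^T)[0][0] = Σ_j H[0][j]·H[0][j] = (1)² + (1)² + (-1)² + (1)² + (1)² + (1)² + (-1)² + (-1)² = 1 + 1 + 1 + 1 + 1 + 1 + 1 + 1 = 8.
(H·H^T)[7][2] = Σ_j H[7][j]·H[2][j] = (1)·(1) + (-1)·(1) + (1)·(1) + (1)·(-1) + (-1)·(1) + (1)·(1) + (-1)·(-1) + (1)·(1) = 1 + -1 + 1 + -1 + -1 + 1 + 1 + 1 = 2.
Rows 7 and 2 are not orthogonal (dot product = 2 ≠ 0), so H is not a Hadamard matrix.

(0,0) entry = 8; (7,2) entry = 2.


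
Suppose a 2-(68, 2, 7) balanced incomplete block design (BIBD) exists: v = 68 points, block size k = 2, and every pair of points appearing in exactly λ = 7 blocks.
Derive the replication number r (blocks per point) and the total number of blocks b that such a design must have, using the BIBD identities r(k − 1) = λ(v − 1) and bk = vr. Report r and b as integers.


Any 2-(v, k, λ) BIBD satisfies two necessary conditions:
  (i)  Each point sits in r blocks, and counting incidences through any fixed point gives r(k − 1) = λ(v − 1), so r = λ(v − 1)/(k − 1).
  (ii) Total incidences bk = vr, so b = vr/k.
Step 1: r = λ(v − 1)/(k − 1) = 7·(68 − 1)/(2 − 1) = 7·67/1 = 469/1 = 469.
Step 2: b = vr/k = 68·469/2 = 31892/2 = 15946.
Check integrality: r = 469 ∈ Z ✓, b = 15946 ∈ Z ✓.
(These identities are necessary conditions: they determine r and b for any design with these parameters, but do not by themselves prove that one exists.)

r = 469, b = 15946.


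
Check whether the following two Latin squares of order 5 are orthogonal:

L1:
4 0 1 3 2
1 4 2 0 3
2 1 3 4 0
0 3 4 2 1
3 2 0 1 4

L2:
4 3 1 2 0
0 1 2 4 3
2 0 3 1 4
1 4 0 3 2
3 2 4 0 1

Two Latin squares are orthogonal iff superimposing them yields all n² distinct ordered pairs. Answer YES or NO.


Form the n² = 25 superimposed pairs (L1[i][j], L2[i][j]), row by row (rows and columns indexed from 0):
row 0: (4,4) (0,3) (1,1) (3,2) (2,0)
row 1: (1,0) (4,1) (2,2) (0,4) (3,3)
row 2: (2,2) (1,0) (3,3) (4,1) (0,4)
row 3: (0,1) (3,4) (4,0) (2,3) (1,2)
row 4: (3,3) (2,2) (0,4) (1,0) (4,1)
Orthogonality requires all 25 pairs distinct.
But the pair (2,2) repeats: cell (1,2) has L1 = 2, L2 = 2, and cell (2,0) has L1 = 2, L2 = 2.
A repeated pair means some other pair never occurs (only 15 distinct pairs out of 25), so the squares are not orthogonal.
Conclusion: NO.

NO


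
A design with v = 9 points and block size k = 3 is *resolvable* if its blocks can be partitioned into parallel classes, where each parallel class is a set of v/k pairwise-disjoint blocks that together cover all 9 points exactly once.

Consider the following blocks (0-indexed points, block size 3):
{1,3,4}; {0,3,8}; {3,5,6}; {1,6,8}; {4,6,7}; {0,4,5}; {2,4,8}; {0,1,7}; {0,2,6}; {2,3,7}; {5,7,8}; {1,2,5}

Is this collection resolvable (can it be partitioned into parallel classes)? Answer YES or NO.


v = 9, block size k = 3, number of blocks = 12.
For resolvability, blocks must partition into parallel classes of size v/k = 3.
Total blocks must therefore be a multiple of 3: 12 = 3·4 + 0 ⇒ divisible ✓.
Greedy packing gives 4 candidate class(es). Each should be a full parallel class (size 3, covers all 9 points).
  Class 1 (3 blocks): {1,3,4}; {0,2,6}; {5,7,8}. Points covered: [0, 1, 2, 3, 4, 5, 6, 7, 8].
  Class 2 (3 blocks): {0,3,8}; {4,6,7}; {1,2,5}. Points covered: [0, 1, 2, 3, 4, 5, 6, 7, 8].
  Class 3 (3 blocks): {3,5,6}; {2,4,8}; {0,1,7}. Points covered: [0, 1, 2, 3, 4, 5, 6, 7, 8].
  Class 4 (3 blocks): {1,6,8}; {0,4,5}; {2,3,7}. Points covered: [0, 1, 2, 3, 4, 5, 6, 7, 8].
All classes full (size 3)? YES. All classes cover every point? YES.
Resolvable? YES.

YES


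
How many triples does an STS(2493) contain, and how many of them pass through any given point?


An STS(v) is a 2-(v, 3, 1) BIBD: block size k = 3, λ = 1.
Replication: r(k − 1) = λ(v − 1) ⇒ r·2 = 2493 − 1 = 2492 ⇒ r = 1246.
Block count: b = v(v − 1)/6 = 2493·2492/6 = 6212556/6 = 1035426.

r = 1246, b = 1035426.


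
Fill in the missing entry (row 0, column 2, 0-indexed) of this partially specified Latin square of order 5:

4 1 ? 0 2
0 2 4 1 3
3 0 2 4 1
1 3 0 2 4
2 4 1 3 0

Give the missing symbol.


Row 0 contains symbols [0, 1, 2, 4] — missing [3].
Column 2 contains symbols [0, 1, 2, 4] — missing [3].
The missing symbol must appear in both missing sets; intersection = [3].
Therefore the hidden value is 3.

Missing value = 3.


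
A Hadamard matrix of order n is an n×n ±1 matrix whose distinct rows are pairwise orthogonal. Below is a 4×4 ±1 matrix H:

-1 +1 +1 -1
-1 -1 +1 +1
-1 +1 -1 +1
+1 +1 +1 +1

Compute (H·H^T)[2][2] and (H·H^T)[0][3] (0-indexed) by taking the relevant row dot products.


Row 0 of H: [-1, 1, 1, -1].
Row 2 of H: [-1, 1, -1, 1].
Row 3 of H: [1, 1, 1, 1].
(H·H^T)[2][2] = Σ_j H[2][j]·H[2][j] = (-1)² + (1)² + (-1)² + (1)² = 1 + 1 + 1 + 1 = 4.
(H·H^T)[0][3] = Σ_j H[0][j]·H[3][j] = (-1)·(1) + (1)·(1) + (1)·(1) + (-1)·(1) = -1 + 1 + 1 + -1 = 0.
So rows 0 and 3 are orthogonal; the diagonal entry equals n = 4.

(2,2) entry = 4; (0,3) entry = 0.


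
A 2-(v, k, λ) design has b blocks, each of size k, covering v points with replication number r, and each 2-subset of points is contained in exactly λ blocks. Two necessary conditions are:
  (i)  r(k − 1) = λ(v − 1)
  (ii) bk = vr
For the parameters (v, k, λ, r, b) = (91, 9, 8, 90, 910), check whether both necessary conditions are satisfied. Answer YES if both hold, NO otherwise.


Condition (i): r(k − 1) = 90·8 = 720; λ(v − 1) = 8·90 = 720. Match? YES.
Condition (ii): bk = 910·9 = 8190; vr = 91·90 = 8190. Match? YES.
Both conditions hold? YES.

YES


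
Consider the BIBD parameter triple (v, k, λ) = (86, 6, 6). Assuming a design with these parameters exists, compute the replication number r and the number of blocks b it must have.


Any 2-(v, k, λ) BIBD satisfies two necessary conditions:
  (i)  Each point sits in r blocks, and counting incidences through any fixed point gives r(k − 1) = λ(v − 1), so r = λ(v − 1)/(k − 1).
  (ii) Total incidences bk = vr, so b = vr/k.
Step 1: r = λ(v − 1)/(k − 1) = 6·(86 − 1)/(6 − 1) = 6·85/5 = 510/5 = 102.
Step 2: b = vr/k = 86·102/6 = 8772/6 = 1462.
Check integrality: r = 102 ∈ Z ✓, b = 1462 ∈ Z ✓.
(These identities are necessary conditions: they determine r and b for any design with these parameters, but do not by themselves prove that one exists.)

r = 102, b = 1462.


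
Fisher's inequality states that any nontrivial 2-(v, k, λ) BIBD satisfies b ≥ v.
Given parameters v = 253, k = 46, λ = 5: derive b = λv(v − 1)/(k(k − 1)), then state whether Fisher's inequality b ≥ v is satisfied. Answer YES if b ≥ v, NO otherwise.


b = λv(v − 1)/(k(k − 1)) = 5·253·252/(46·45) = 318780/2070 = 154.
Compare with v = 253: b < v, so Fisher's inequality fails.

NO


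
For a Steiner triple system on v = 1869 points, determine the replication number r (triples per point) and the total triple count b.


An STS(v) is a 2-(v, 3, 1) BIBD: block size k = 3, λ = 1.
Replication: r(k − 1) = λ(v − 1) ⇒ r·2 = 1869 − 1 = 1868 ⇒ r = 934.
Block count: bk = vr ⇒ b·3 = 1869·934 = 1745646 ⇒ b = 581882.
(Check via b = v(v − 1)/6 = 1869·1868/6 = 3491292/6 = 581882.)

r = 934, b = 581882.


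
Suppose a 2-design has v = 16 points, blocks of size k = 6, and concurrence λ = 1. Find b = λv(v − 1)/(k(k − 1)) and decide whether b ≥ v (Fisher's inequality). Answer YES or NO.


b = λv(v − 1)/(k(k − 1)) = 1·16·15/(6·5) = 240/30 = 8.
Compare with v = 16: b < v, so Fisher's inequality fails.

NO


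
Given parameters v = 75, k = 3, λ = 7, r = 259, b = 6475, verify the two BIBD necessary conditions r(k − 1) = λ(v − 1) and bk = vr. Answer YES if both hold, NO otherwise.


Condition (i): r(k − 1) = 259·2 = 518; λ(v − 1) = 7·74 = 518. Match? YES.
Condition (ii): bk = 6475·3 = 19425; vr = 75·259 = 19425. Match? YES.
Both conditions hold? YES.

YES


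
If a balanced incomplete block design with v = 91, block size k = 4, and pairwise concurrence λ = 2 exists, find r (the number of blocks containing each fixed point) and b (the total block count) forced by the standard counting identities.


Any 2-(v, k, λ) BIBD satisfies two necessary conditions:
  (i)  Each point sits in r blocks, and counting incidences through any fixed point gives r(k − 1) = λ(v − 1), so r = λ(v − 1)/(k − 1).
  (ii) Total incidences bk = vr, so b = vr/k.
Step 1: r = λ(v − 1)/(k − 1) = 2·(91 − 1)/(4 − 1) = 2·90/3 = 180/3 = 60.
Step 2: b = vr/k = 91·60/4 = 5460/4 = 1365.
Check integrality: r = 60 ∈ Z ✓, b = 1365 ∈ Z ✓.
(These identities are necessary conditions: they determine r and b for any design with these parameters, but do not by themselves prove that one exists.)

r = 60, b = 1365.


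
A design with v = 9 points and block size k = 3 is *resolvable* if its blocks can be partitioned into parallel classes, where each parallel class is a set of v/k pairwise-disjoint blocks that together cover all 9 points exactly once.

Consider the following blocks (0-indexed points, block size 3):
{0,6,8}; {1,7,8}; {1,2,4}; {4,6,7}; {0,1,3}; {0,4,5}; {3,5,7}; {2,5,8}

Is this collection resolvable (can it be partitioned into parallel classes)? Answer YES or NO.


v = 9, block size k = 3, number of blocks = 8.
For resolvability, blocks must partition into parallel classes of size v/k = 3.
Total blocks must therefore be a multiple of 3: 8 = 3·2 + 2 ⇒ not divisible ✗.
Resolvable? NO.

NO


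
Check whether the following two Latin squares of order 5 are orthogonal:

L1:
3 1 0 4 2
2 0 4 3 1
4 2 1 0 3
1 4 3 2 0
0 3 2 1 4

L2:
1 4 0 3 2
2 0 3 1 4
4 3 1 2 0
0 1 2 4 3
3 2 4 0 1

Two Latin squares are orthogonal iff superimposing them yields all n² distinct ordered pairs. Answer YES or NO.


Form the n² = 25 superimposed pairs (L1[i][j], L2[i][j]), row by row (rows and columns indexed from 0):
row 0: (3,1) (1,4) (0,0) (4,3) (2,2)
row 1: (2,2) (0,0) (4,3) (3,1) (1,4)
row 2: (4,4) (2,3) (1,1) (0,2) (3,0)
row 3: (1,0) (4,1) (3,2) (2,4) (0,3)
row 4: (0,3) (3,2) (2,4) (1,0) (4,1)
Orthogonality requires all 25 pairs distinct.
But the pair (2,2) repeats: cell (0,4) has L1 = 2, L2 = 2, and cell (1,0) has L1 = 2, L2 = 2.
A repeated pair means some other pair never occurs (only 15 distinct pairs out of 25), so the squares are not orthogonal.
Conclusion: NO.

NO


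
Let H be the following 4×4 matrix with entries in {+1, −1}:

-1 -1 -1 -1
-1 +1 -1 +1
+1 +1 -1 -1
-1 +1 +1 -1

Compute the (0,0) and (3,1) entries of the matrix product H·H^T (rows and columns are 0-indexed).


Row 0 of H: [-1, -1, -1, -1].
Row 1 of H: [-1, 1, -1, 1].
Row 3 of H: [-1, 1, 1, -1].
(H·H^T)[0][0] = Σ_j H[0][j]·H[0][j] = (-1)² + (-1)² + (-1)² + (-1)² = 1 + 1 + 1 + 1 = 4.
(H·H^T)[3][1] = Σ_j H[3][j]·H[1][j] = (-1)·(-1) + (1)·(1) + (1)·(-1) + (-1)·(1) = 1 + 1 + -1 + -1 = 0.
So rows 3 and 1 are orthogonal; the diagonal entry equals n = 4.

(0,0) entry = 4; (3,1) entry = 0.


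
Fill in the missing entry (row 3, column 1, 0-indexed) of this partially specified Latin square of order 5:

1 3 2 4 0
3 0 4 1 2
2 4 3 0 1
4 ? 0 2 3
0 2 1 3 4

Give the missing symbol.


Row 3 contains symbols [0, 2, 3, 4] — missing [1].
Column 1 contains symbols [0, 2, 3, 4] — missing [1].
The missing symbol must appear in both missing sets; intersection = [1].
Therefore the hidden value is 1.

Missing value = 1.


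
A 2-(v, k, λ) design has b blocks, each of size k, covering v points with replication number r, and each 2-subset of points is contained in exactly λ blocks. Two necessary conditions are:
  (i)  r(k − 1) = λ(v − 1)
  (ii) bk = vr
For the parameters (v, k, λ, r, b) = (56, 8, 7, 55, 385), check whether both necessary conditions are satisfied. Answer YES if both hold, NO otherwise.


Condition (i): r(k − 1) = 55·7 = 385; λ(v − 1) = 7·55 = 385. Match? YES.
Condition (ii): bk = 385·8 = 3080; vr = 56·55 = 3080. Match? YES.
Both conditions hold? YES.

YES


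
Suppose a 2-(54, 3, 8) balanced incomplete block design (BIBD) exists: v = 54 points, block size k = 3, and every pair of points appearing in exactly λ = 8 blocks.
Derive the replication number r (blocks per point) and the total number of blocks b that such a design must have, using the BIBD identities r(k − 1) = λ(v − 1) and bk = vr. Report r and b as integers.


Any 2-(v, k, λ) BIBD satisfies two necessary conditions:
  (i)  Each point sits in r blocks, and counting incidences through any fixed point gives r(k − 1) = λ(v − 1), so r = λ(v − 1)/(k − 1).
  (ii) Total incidences bk = vr, so b = vr/k.
Step 1: r = λ(v − 1)/(k − 1) = 8·(54 − 1)/(3 − 1) = 8·53/2 = 424/2 = 212.
Step 2: b = vr/k = 54·212/3 = 11448/3 = 3816.
Check integrality: r = 212 ∈ Z ✓, b = 3816 ∈ Z ✓.
(These identities are necessary conditions: they determine r and b for any design with these parameters, but do not by themselves prove that one exists.)

r = 212, b = 3816.


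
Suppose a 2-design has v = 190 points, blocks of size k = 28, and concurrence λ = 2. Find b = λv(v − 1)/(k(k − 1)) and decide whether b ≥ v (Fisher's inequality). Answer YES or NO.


b = λv(v − 1)/(k(k − 1)) = 2·190·189/(28·27) = 71820/756 = 95.
Compare with v = 190: b < v, so Fisher's inequality fails.

NO


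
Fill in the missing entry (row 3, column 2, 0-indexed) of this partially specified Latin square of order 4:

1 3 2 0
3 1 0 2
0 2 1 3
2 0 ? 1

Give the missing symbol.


Row 3 contains symbols [0, 1, 2] — missing [3].
Column 2 contains symbols [0, 1, 2] — missing [3].
The missing symbol must appear in both missing sets; intersection = [3].
Therefore the hidden value is 3.

Missing value = 3.


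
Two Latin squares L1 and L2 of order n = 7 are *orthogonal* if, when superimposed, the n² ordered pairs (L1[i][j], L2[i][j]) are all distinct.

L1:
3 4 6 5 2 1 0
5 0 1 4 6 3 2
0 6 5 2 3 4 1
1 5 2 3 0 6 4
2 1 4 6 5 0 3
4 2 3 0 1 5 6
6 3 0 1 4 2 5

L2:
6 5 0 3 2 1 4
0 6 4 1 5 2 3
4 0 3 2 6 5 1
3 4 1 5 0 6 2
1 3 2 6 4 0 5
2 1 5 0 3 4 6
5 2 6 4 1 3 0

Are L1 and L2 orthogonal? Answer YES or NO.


Form the n² = 49 superimposed pairs (L1[i][j], L2[i][j]), row by row (rows and columns indexed from 0):
row 0: (3,6) (4,5) (6,0) (5,3) (2,2) (1,1) (0,4)
row 1: (5,0) (0,6) (1,4) (4,1) (6,5) (3,2) (2,3)
row 2: (0,4) (6,0) (5,3) (2,2) (3,6) (4,5) (1,1)
row 3: (1,3) (5,4) (2,1) (3,5) (0,0) (6,6) (4,2)
row 4: (2,1) (1,3) (4,2) (6,6) (5,4) (0,0) (3,5)
row 5: (4,2) (2,1) (3,5) (0,0) (1,3) (5,4) (6,6)
row 6: (6,5) (3,2) (0,6) (1,4) (4,1) (2,3) (5,0)
Orthogonality requires all 49 pairs distinct.
But the pair (0,4) repeats: cell (0,6) has L1 = 0, L2 = 4, and cell (2,0) has L1 = 0, L2 = 4.
A repeated pair means some other pair never occurs (only 21 distinct pairs out of 49), so the squares are not orthogonal.
Conclusion: NO.

NO


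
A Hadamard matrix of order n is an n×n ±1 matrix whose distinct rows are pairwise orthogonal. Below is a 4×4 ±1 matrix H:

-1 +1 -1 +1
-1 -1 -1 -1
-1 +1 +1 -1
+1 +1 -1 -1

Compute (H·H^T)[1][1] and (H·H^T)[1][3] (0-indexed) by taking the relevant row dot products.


Row 1 of H: [-1, -1, -1, -1].
Row 3 of H: [1, 1, -1, -1].
(H·H^T)[1][1] = Σ_j H[1][j]·H[1][j] = (-1)² + (-1)² + (-1)² + (-1)² = 1 + 1 + 1 + 1 = 4.
(H·H^T)[1][3] = Σ_j H[1][j]·H[3][j] = (-1)·(1) + (-1)·(1) + (-1)·(-1) + (-1)·(-1) = -1 + -1 + 1 + 1 = 0.
So rows 1 and 3 are orthogonal; the diagonal entry equals n = 4.

(1,1) entry = 4; (1,3) entry = 0.


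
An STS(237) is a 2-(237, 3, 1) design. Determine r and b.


An STS(v) is a 2-(v, 3, 1) BIBD: block size k = 3, λ = 1.
Replication: r(k − 1) = λ(v − 1) ⇒ r·2 = 237 − 1 = 236 ⇒ r = 118.
Block count: bk = vr ⇒ b·3 = 237·118 = 27966 ⇒ b = 9322.

r = 118, b = 9322.


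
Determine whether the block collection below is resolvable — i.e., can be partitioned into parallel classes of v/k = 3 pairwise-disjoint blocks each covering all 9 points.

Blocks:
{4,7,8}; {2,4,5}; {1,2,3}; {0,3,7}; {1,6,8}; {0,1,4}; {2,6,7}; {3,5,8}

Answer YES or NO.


v = 9, block size k = 3, number of blocks = 8.
For resolvability, blocks must partition into parallel classes of size v/k = 3.
Total blocks must therefore be a multiple of 3: 8 = 3·2 + 2 ⇒ not divisible ✗.
Resolvable? NO.

NO


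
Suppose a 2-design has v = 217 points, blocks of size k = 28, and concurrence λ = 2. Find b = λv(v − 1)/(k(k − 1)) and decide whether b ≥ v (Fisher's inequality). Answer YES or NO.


b = λv(v − 1)/(k(k − 1)) = 2·217·216/(28·27) = 93744/756 = 124.
Compare with v = 217: b < v, so Fisher's inequality fails.

NO


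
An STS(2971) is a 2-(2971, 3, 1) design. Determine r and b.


An STS(v) is a 2-(v, 3, 1) BIBD: block size k = 3, λ = 1.
Replication: r(k − 1) = λ(v − 1) ⇒ r·2 = 2971 − 1 = 2970 ⇒ r = 1485.
Block count: b = v(v − 1)/6 = 2971·2970/6 = 8823870/6 = 1470645.

r = 1485, b = 1470645.


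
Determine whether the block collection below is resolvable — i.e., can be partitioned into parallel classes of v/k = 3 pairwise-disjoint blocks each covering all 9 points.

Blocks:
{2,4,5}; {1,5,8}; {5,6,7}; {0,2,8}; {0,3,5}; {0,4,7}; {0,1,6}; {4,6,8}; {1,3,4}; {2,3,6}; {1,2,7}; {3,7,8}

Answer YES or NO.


v = 9, block size k = 3, number of blocks = 12.
For resolvability, blocks must partition into parallel classes of size v/k = 3.
Total blocks must therefore be a multiple of 3: 12 = 3·4 + 0 ⇒ divisible ✓.
Greedy packing gives 4 candidate class(es). Each should be a full parallel class (size 3, covers all 9 points).
  Class 1 (3 blocks): {2,4,5}; {0,1,6}; {3,7,8}. Points covered: [0, 1, 2, 3, 4, 5, 6, 7, 8].
  Class 2 (3 blocks): {1,5,8}; {0,4,7}; {2,3,6}. Points covered: [0, 1, 2, 3, 4, 5, 6, 7, 8].
  Class 3 (3 blocks): {5,6,7}; {0,2,8}; {1,3,4}. Points covered: [0, 1, 2, 3, 4, 5, 6, 7, 8].
  Class 4 (3 blocks): {0,3,5}; {4,6,8}; {1,2,7}. Points covered: [0, 1, 2, 3, 4, 5, 6, 7, 8].
All classes full (size 3)? YES. All classes cover every point? YES.
Resolvable? YES.

YES
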